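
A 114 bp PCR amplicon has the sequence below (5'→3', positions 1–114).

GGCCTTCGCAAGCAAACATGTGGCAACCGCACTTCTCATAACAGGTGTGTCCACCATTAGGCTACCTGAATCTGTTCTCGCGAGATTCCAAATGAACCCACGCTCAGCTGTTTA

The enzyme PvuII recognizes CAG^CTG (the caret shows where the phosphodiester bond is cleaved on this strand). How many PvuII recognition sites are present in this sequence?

1

CAGCTG occurs starting at position 105.
PvuII cuts at 1 site.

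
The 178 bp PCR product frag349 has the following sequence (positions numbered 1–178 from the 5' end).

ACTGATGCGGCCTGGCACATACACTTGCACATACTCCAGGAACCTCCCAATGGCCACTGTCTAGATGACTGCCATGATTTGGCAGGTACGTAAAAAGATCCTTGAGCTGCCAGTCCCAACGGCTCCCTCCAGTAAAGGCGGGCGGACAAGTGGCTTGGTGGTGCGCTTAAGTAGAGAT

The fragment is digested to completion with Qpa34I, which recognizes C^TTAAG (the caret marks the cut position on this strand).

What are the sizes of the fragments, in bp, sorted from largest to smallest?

The Qpa34I site (CTTAAG) starts at position 166.
Qpa34I cuts after the first base of each site, so after position 166.
Linear molecule, 1 cut → 2 fragments:
  1–166 → 166 bp
  167–178 → 12 bp
Sorted largest to smallest: 166, 12 bp.

166, 12 bp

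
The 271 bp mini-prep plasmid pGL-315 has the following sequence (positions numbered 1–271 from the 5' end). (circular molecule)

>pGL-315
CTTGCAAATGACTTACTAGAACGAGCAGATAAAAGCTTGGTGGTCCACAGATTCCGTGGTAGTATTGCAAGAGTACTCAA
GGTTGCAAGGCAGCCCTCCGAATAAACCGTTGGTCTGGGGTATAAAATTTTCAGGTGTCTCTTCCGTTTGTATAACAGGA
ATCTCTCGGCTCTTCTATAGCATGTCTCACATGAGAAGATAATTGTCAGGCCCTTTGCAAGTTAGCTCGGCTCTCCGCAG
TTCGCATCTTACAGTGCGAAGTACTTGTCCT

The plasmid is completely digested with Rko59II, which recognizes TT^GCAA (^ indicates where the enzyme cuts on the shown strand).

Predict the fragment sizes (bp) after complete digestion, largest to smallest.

Rko59II sites (TTGCAA) start at positions 2, 65, 83, 215.
Rko59II cuts after base 2 of each site, so after positions 3, 66, 84, 216.
Circular molecule, 4 cuts → 4 fragments:
  4–66 → 63 bp
  67–84 → 18 bp
  85–216 → 132 bp
  217–271 then 1–3 → 55 + 3 = 58 bp
Sorted largest to smallest: 132, 63, 58, 18 bp.

132, 63, 58, 18 bp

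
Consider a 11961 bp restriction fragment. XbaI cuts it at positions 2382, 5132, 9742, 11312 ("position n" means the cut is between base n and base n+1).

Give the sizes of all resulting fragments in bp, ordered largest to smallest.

4610, 2750, 2382, 1570, 649 bp

Linear molecule, 4 cuts → 5 fragments:
  2382 − 0 = 2382 bp
  5132 − 2382 = 2750 bp
  9742 − 5132 = 4610 bp
  11312 − 9742 = 1570 bp
  11961 − 11312 = 649 bp
Sorted largest to smallest: 4610, 2750, 2382, 1570, 649 bp.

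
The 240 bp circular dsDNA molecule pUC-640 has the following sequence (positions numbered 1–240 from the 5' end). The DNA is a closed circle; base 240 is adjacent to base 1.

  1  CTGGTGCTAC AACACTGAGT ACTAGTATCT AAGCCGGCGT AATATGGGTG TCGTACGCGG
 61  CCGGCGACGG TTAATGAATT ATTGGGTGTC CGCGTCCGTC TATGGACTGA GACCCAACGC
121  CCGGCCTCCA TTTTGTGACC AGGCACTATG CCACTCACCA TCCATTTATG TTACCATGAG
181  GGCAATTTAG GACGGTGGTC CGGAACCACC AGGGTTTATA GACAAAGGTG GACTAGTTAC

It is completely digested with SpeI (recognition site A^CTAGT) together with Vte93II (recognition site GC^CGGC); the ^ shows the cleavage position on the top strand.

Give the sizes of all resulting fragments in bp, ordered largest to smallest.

171, 29, 27, 13 bp

SpeI sites (ACTAGT) start at positions 21, 232.
SpeI cuts after the first base of each site, so after positions 21, 232.
Vte93II sites (GCCGGC) start at positions 33, 60.
Vte93II cuts after base 2 of each site, so after positions 34, 61.
Combined cut positions: 21, 34, 61, 232.
Circular molecule, 4 cuts → 4 fragments:
  22–34 → 13 bp
  35–61 → 27 bp
  62–232 → 171 bp
  233–240 then 1–21 → 8 + 21 = 29 bp
Sorted largest to smallest: 171, 29, 27, 13 bp.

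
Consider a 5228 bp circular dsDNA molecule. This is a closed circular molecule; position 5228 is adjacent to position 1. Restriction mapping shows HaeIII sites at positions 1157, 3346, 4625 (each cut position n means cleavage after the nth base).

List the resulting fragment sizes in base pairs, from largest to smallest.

2189, 1760, 1279 bp

Circular molecule, 3 cuts → 3 fragments:
  3346 − 1157 = 2189 bp
  4625 − 3346 = 1279 bp
  wrap: 5228 − 4625 + 1157 = 1760 bp
Sorted largest to smallest: 2189, 1760, 1279 bp.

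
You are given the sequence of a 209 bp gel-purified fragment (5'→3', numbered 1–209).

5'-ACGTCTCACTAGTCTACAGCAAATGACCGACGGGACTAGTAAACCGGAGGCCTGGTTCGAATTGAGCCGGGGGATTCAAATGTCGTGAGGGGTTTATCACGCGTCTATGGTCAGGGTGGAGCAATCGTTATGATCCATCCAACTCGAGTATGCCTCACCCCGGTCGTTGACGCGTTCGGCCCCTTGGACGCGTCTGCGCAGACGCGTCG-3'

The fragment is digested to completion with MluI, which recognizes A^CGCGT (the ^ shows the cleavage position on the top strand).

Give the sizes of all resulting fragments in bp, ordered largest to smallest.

99, 71, 18, 14, 7 bp

MluI sites (ACGCGT) start at positions 99, 170, 188, 202.
MluI cuts after the first base of each site, so after positions 99, 170, 188, 202.
Linear molecule, 4 cuts → 5 fragments:
  1–99 → 99 bp
  100–170 → 71 bp
  171–188 → 18 bp
  189–202 → 14 bp
  203–209 → 7 bp
Sorted largest to smallest: 99, 71, 18, 14, 7 bp.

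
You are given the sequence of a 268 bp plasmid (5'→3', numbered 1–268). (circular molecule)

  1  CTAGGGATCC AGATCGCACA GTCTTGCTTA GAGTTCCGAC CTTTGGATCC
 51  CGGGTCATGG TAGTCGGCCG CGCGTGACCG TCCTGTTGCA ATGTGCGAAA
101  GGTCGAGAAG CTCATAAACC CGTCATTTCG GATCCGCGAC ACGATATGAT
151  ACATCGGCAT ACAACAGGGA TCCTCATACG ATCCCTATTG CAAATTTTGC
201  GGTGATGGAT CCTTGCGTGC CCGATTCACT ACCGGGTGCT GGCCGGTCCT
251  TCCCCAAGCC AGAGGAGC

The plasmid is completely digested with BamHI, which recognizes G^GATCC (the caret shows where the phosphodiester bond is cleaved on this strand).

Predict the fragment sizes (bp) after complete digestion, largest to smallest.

85, 66, 40, 39, 38 bp

BamHI sites (GGATCC) start at positions 5, 45, 130, 168, 207.
BamHI cuts after the first base of each site, so after positions 5, 45, 130, 168, 207.
Circular molecule, 5 cuts → 5 fragments:
  6–45 → 40 bp
  46–130 → 85 bp
  131–168 → 38 bp
  169–207 → 39 bp
  208–268 then 1–5 → 61 + 5 = 66 bp
Sorted largest to smallest: 85, 66, 40, 39, 38 bp.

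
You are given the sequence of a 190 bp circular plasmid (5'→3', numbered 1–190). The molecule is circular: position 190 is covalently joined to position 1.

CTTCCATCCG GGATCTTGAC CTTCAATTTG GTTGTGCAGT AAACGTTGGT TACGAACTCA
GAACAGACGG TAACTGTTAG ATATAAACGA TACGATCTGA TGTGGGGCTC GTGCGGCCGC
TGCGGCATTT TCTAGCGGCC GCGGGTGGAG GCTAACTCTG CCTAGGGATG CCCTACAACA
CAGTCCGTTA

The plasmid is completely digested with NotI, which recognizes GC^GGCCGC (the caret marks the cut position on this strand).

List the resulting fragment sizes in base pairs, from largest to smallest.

NotI sites (GCGGCCGC) start at positions 113, 135.
NotI cuts after base 2 of each site, so after positions 114, 136.
Circular molecule, 2 cuts → 2 fragments:
  115–136 → 22 bp
  137–190 then 1–114 → 54 + 114 = 168 bp
Sorted largest to smallest: 168, 22 bp.

168, 22 bp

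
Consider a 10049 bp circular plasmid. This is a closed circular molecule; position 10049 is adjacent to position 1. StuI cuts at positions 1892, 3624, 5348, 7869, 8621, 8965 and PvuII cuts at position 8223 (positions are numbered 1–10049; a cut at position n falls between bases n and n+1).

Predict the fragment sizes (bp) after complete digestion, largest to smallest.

Combined cut positions (sorted): 1892, 3624, 5348, 7869, 8223, 8621, 8965.
Circular molecule, 7 cuts → 7 fragments:
  3624 − 1892 = 1732 bp
  5348 − 3624 = 1724 bp
  7869 − 5348 = 2521 bp
  8223 − 7869 = 354 bp
  8621 − 8223 = 398 bp
  8965 − 8621 = 344 bp
  wrap: 10049 − 8965 + 1892 = 2976 bp
Sorted largest to smallest: 2976, 2521, 1732, 1724, 398, 354, 344 bp.

2976, 2521, 1732, 1724, 398, 354, 344 bp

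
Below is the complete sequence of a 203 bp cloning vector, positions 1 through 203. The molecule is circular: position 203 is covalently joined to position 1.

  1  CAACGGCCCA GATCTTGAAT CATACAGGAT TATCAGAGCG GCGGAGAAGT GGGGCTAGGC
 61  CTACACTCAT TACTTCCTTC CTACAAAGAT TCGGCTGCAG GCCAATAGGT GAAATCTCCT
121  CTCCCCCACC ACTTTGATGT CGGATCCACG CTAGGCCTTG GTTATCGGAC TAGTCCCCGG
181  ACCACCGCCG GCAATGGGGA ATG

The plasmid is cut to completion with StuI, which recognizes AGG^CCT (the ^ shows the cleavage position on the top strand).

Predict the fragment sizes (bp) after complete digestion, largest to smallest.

107, 96 bp

StuI sites (AGGCCT) start at positions 57, 153.
StuI cuts after base 3 of each site, so after positions 59, 155.
Circular molecule, 2 cuts → 2 fragments:
  60–155 → 96 bp
  156–203 then 1–59 → 48 + 59 = 107 bp
Sorted largest to smallest: 107, 96 bp.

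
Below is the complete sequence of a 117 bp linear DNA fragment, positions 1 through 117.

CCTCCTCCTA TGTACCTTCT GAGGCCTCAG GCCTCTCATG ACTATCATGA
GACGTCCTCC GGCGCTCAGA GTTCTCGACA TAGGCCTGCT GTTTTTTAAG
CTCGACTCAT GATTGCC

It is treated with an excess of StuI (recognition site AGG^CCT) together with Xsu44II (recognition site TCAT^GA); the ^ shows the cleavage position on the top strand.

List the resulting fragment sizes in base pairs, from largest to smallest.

StuI sites (AGGCCT) start at positions 22, 29, 82.
StuI cuts after base 3 of each site, so after positions 24, 31, 84.
Xsu44II sites (TCATGA) start at positions 36, 45, 107.
Xsu44II cuts after base 4 of each site, so after positions 39, 48, 110.
Combined cut positions: 24, 31, 39, 48, 84, 110.
Linear molecule, 6 cuts → 7 fragments:
  1–24 → 24 bp
  25–31 → 7 bp
  32–39 → 8 bp
  40–48 → 9 bp
  49–84 → 36 bp
  85–110 → 26 bp
  111–117 → 7 bp
Sorted largest to smallest: 36, 26, 24, 9, 8, 7, 7 bp.

36, 26, 24, 9, 8, 7, 7 bp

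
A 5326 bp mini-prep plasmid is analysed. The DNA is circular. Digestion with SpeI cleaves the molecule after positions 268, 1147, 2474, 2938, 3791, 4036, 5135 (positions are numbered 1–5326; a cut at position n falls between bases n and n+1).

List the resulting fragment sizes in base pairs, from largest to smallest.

Circular molecule, 7 cuts → 7 fragments:
  1147 − 268 = 879 bp
  2474 − 1147 = 1327 bp
  2938 − 2474 = 464 bp
  3791 − 2938 = 853 bp
  4036 − 3791 = 245 bp
  5135 − 4036 = 1099 bp
  wrap: 5326 − 5135 + 268 = 459 bp
Sorted largest to smallest: 1327, 1099, 879, 853, 464, 459, 245 bp.

1327, 1099, 879, 853, 464, 459, 245 bp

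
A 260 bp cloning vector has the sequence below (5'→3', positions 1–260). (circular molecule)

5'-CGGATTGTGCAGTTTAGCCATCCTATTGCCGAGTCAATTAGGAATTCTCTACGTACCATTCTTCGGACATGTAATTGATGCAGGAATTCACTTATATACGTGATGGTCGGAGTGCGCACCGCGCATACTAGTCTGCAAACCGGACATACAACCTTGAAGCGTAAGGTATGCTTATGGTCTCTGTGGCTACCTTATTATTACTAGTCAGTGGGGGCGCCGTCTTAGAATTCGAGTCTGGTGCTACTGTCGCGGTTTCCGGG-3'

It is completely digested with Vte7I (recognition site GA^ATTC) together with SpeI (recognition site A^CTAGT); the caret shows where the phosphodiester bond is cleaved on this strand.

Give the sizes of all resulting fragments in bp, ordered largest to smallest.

77, 73, 42, 42, 26 bp

Vte7I sites (GAATTC) start at positions 42, 84, 225.
Vte7I cuts after base 2 of each site, so after positions 43, 85, 226.
SpeI sites (ACTAGT) start at positions 127, 200.
SpeI cuts after the first base of each site, so after positions 127, 200.
Combined cut positions: 43, 85, 127, 200, 226.
Circular molecule, 5 cuts → 5 fragments:
  44–85 → 42 bp
  86–127 → 42 bp
  128–200 → 73 bp
  201–226 → 26 bp
  227–260 then 1–43 → 34 + 43 = 77 bp
Sorted largest to smallest: 77, 73, 42, 42, 26 bp.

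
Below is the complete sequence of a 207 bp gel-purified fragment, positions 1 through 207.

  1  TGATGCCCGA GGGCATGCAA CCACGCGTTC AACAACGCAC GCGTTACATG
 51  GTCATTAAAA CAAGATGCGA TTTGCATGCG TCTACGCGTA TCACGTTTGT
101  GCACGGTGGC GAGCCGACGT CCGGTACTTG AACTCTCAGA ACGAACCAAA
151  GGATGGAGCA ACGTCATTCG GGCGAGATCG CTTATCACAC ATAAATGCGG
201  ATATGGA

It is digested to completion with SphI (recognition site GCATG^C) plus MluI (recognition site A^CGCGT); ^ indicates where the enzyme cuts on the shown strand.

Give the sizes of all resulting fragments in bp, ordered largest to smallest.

123, 39, 17, 16, 6, 6 bp

SphI sites (GCATGC) start at positions 13, 74.
SphI cuts after base 5 of each site (before the last base), so after positions 17, 78.
MluI sites (ACGCGT) start at positions 23, 39, 84.
MluI cuts after the first base of each site, so after positions 23, 39, 84.
Combined cut positions: 17, 23, 39, 78, 84.
Linear molecule, 5 cuts → 6 fragments:
  1–17 → 17 bp
  18–23 → 6 bp
  24–39 → 16 bp
  40–78 → 39 bp
  79–84 → 6 bp
  85–207 → 123 bp
Sorted largest to smallest: 123, 39, 17, 16, 6, 6 bp.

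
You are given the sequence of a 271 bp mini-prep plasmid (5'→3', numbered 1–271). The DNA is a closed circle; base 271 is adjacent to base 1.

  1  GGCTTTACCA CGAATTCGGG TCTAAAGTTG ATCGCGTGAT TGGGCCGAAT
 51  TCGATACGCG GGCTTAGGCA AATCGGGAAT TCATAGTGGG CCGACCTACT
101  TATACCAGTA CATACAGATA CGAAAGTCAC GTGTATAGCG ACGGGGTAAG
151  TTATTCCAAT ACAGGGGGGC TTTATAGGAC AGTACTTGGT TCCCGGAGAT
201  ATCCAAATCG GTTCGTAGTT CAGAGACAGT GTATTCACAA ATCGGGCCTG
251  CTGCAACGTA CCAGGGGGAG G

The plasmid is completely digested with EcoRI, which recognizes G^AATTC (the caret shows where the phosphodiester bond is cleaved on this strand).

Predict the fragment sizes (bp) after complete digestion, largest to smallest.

EcoRI sites (GAATTC) start at positions 12, 47, 77.
EcoRI cuts after the first base of each site, so after positions 12, 47, 77.
Circular molecule, 3 cuts → 3 fragments:
  13–47 → 35 bp
  48–77 → 30 bp
  78–271 then 1–12 → 194 + 12 = 206 bp
Sorted largest to smallest: 206, 35, 30 bp.

206, 35, 30 bp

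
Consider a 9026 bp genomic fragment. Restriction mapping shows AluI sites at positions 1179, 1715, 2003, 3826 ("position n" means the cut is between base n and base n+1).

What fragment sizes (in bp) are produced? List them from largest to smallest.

Linear molecule, 4 cuts → 5 fragments:
  1179 − 0 = 1179 bp
  1715 − 1179 = 536 bp
  2003 − 1715 = 288 bp
  3826 − 2003 = 1823 bp
  9026 − 3826 = 5200 bp
Sorted largest to smallest: 5200, 1823, 1179, 536, 288 bp.

5200, 1823, 1179, 536, 288 bp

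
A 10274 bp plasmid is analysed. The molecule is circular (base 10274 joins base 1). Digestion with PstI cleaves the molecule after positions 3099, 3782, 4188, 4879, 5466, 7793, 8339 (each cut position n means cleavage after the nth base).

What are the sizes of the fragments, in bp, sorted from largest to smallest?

5034, 2327, 691, 683, 587, 546, 406 bp

Circular molecule, 7 cuts → 7 fragments:
  3782 − 3099 = 683 bp
  4188 − 3782 = 406 bp
  4879 − 4188 = 691 bp
  5466 − 4879 = 587 bp
  7793 − 5466 = 2327 bp
  8339 − 7793 = 546 bp
  wrap: 10274 − 8339 + 3099 = 5034 bp
Sorted largest to smallest: 5034, 2327, 691, 683, 587, 546, 406 bp.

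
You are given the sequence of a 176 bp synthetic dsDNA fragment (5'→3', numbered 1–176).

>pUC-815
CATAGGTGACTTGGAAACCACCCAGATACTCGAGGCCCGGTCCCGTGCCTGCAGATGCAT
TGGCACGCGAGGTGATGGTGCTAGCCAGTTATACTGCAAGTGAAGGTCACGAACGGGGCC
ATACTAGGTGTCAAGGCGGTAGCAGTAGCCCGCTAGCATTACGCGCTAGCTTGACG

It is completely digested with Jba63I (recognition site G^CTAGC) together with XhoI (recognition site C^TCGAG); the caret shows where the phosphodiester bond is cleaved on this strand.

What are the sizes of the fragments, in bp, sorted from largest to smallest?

Jba63I sites (GCTAGC) start at positions 80, 152, 165.
Jba63I cuts after the first base of each site, so after positions 80, 152, 165.
The XhoI site (CTCGAG) starts at position 29.
XhoI cuts after the first base of each site, so after position 29.
Combined cut positions: 29, 80, 152, 165.
Linear molecule, 4 cuts → 5 fragments:
  1–29 → 29 bp
  30–80 → 51 bp
  81–152 → 72 bp
  153–165 → 13 bp
  166–176 → 11 bp
Sorted largest to smallest: 72, 51, 29, 13, 11 bp.

72, 51, 29, 13, 11 bp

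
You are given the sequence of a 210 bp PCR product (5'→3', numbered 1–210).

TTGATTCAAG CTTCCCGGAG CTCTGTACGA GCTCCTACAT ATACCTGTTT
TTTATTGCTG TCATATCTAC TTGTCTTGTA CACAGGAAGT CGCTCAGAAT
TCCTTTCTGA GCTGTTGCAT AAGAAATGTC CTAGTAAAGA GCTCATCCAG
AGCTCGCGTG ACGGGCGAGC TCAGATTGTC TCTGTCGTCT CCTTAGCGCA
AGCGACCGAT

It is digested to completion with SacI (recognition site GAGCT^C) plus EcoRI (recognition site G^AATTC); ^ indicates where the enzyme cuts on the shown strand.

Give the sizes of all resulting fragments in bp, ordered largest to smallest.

64, 46, 39, 22, 17, 11, 11 bp

SacI sites (GAGCTC) start at positions 18, 29, 139, 150, 167.
SacI cuts after base 5 of each site (before the last base), so after positions 22, 33, 143, 154, 171.
The EcoRI site (GAATTC) starts at position 97.
EcoRI cuts after the first base of each site, so after position 97.
Combined cut positions: 22, 33, 97, 143, 154, 171.
Linear molecule, 6 cuts → 7 fragments:
  1–22 → 22 bp
  23–33 → 11 bp
  34–97 → 64 bp
  98–143 → 46 bp
  144–154 → 11 bp
  155–171 → 17 bp
  172–210 → 39 bp
Sorted largest to smallest: 64, 46, 39, 22, 17, 11, 11 bp.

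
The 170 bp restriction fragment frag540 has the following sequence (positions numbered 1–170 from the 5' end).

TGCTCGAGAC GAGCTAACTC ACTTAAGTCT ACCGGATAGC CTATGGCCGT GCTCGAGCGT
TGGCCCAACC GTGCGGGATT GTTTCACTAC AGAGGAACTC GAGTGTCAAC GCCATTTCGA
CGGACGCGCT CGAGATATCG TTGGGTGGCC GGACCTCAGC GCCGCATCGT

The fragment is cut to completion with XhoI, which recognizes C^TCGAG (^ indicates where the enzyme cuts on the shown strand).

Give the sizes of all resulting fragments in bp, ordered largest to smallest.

49, 46, 41, 31, 3 bp

XhoI sites (CTCGAG) start at positions 3, 52, 98, 129.
XhoI cuts after the first base of each site, so after positions 3, 52, 98, 129.
Linear molecule, 4 cuts → 5 fragments:
  1–3 → 3 bp
  4–52 → 49 bp
  53–98 → 46 bp
  99–129 → 31 bp
  130–170 → 41 bp
Sorted largest to smallest: 49, 46, 41, 31, 3 bp.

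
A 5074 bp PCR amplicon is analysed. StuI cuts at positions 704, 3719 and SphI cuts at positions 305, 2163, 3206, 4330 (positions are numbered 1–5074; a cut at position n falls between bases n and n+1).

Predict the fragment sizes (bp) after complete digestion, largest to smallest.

Combined cut positions (sorted): 305, 704, 2163, 3206, 3719, 4330.
Linear molecule, 6 cuts → 7 fragments:
  305 − 0 = 305 bp
  704 − 305 = 399 bp
  2163 − 704 = 1459 bp
  3206 − 2163 = 1043 bp
  3719 − 3206 = 513 bp
  4330 − 3719 = 611 bp
  5074 − 4330 = 744 bp
Sorted largest to smallest: 1459, 1043, 744, 611, 513, 399, 305 bp.

1459, 1043, 744, 611, 513, 399, 305 bp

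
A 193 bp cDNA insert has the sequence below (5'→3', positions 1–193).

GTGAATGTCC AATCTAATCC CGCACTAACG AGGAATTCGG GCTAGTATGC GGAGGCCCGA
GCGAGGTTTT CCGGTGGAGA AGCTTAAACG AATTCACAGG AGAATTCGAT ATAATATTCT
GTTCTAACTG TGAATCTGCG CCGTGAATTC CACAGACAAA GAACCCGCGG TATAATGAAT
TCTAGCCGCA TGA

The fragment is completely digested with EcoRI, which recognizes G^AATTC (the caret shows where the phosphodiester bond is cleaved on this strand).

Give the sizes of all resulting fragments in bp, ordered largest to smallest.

EcoRI sites (GAATTC) start at positions 33, 90, 102, 145, 177.
EcoRI cuts after the first base of each site, so after positions 33, 90, 102, 145, 177.
Linear molecule, 5 cuts → 6 fragments:
  1–33 → 33 bp
  34–90 → 57 bp
  91–102 → 12 bp
  103–145 → 43 bp
  146–177 → 32 bp
  178–193 → 16 bp
Sorted largest to smallest: 57, 43, 33, 32, 16, 12 bp.

57, 43, 33, 32, 16, 12 bp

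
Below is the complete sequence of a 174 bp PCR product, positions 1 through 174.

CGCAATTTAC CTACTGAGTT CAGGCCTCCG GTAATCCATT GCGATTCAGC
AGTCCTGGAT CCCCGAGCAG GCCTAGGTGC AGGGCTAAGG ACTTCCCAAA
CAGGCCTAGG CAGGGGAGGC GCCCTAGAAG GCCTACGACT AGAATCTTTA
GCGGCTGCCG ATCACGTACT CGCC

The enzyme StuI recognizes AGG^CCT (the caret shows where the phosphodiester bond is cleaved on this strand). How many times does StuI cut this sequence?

4

AGGCCT occurs starting at positions 22, 69, 102, 129.
StuI cuts at 4 sites.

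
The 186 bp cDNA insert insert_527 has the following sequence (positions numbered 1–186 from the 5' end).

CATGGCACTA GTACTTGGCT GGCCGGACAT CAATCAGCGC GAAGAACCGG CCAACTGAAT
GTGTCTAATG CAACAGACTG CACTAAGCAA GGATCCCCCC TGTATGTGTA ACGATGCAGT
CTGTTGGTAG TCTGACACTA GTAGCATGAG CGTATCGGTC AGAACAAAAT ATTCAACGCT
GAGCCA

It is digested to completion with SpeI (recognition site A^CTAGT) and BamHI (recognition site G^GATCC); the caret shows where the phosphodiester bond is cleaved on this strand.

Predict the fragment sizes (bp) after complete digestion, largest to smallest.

SpeI sites (ACTAGT) start at positions 7, 137.
SpeI cuts after the first base of each site, so after positions 7, 137.
The BamHI site (GGATCC) starts at position 91.
BamHI cuts after the first base of each site, so after position 91.
Combined cut positions: 7, 91, 137.
Linear molecule, 3 cuts → 4 fragments:
  1–7 → 7 bp
  8–91 → 84 bp
  92–137 → 46 bp
  138–186 → 49 bp
Sorted largest to smallest: 84, 49, 46, 7 bp.

84, 49, 46, 7 bp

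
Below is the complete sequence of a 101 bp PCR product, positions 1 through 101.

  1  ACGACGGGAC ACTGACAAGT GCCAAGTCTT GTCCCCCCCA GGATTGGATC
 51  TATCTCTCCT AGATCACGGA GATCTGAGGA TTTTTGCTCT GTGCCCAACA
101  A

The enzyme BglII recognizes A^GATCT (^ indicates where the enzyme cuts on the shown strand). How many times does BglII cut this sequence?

AGATCT occurs starting at position 70.
BglII cuts at 1 site.

1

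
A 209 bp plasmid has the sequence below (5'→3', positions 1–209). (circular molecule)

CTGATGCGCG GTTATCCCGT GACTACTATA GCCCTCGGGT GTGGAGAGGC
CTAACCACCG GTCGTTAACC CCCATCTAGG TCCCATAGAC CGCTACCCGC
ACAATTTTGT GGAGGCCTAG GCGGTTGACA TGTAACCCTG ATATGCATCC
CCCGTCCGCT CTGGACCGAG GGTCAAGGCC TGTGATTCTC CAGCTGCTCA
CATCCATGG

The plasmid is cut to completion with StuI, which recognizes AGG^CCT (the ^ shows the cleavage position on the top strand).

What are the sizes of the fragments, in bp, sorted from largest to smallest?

StuI sites (AGGCCT) start at positions 47, 113, 176.
StuI cuts after base 3 of each site, so after positions 49, 115, 178.
Circular molecule, 3 cuts → 3 fragments:
  50–115 → 66 bp
  116–178 → 63 bp
  179–209 then 1–49 → 31 + 49 = 80 bp
Sorted largest to smallest: 80, 66, 63 bp.

80, 66, 63 bp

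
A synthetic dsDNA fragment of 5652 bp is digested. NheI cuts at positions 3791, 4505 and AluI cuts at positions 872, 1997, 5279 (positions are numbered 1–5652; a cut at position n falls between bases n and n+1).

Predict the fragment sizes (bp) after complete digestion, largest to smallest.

1794, 1125, 872, 774, 714, 373 bp

Combined cut positions (sorted): 872, 1997, 3791, 4505, 5279.
Linear molecule, 5 cuts → 6 fragments:
  872 − 0 = 872 bp
  1997 − 872 = 1125 bp
  3791 − 1997 = 1794 bp
  4505 − 3791 = 714 bp
  5279 − 4505 = 774 bp
  5652 − 5279 = 373 bp
Sorted largest to smallest: 1794, 1125, 872, 774, 714, 373 bp.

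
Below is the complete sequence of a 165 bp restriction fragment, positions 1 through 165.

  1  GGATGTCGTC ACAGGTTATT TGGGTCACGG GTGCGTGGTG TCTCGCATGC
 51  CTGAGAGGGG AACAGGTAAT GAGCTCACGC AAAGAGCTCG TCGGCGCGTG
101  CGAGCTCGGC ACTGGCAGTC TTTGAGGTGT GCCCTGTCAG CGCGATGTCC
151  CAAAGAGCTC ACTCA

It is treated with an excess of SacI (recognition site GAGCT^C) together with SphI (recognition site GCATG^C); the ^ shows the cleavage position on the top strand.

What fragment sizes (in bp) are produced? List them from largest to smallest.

SacI sites (GAGCTC) start at positions 71, 84, 102, 155.
SacI cuts after base 5 of each site (before the last base), so after positions 75, 88, 106, 159.
The SphI site (GCATGC) starts at position 45.
SphI cuts after base 5 of each site (before the last base), so after position 49.
Combined cut positions: 49, 75, 88, 106, 159.
Linear molecule, 5 cuts → 6 fragments:
  1–49 → 49 bp
  50–75 → 26 bp
  76–88 → 13 bp
  89–106 → 18 bp
  107–159 → 53 bp
  160–165 → 6 bp
Sorted largest to smallest: 53, 49, 26, 18, 13, 6 bp.

53, 49, 26, 18, 13, 6 bp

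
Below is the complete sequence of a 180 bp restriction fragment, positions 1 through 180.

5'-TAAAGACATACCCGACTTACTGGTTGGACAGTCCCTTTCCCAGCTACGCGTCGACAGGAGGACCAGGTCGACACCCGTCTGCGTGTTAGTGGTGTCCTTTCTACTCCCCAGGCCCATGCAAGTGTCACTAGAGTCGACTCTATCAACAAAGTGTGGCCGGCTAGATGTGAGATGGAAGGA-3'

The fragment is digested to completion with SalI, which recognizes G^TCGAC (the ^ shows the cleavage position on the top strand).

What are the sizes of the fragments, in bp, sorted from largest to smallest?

SalI sites (GTCGAC) start at positions 50, 67, 133.
SalI cuts after the first base of each site, so after positions 50, 67, 133.
Linear molecule, 3 cuts → 4 fragments:
  1–50 → 50 bp
  51–67 → 17 bp
  68–133 → 66 bp
  134–180 → 47 bp
Sorted largest to smallest: 66, 50, 47, 17 bp.

66, 50, 47, 17 bp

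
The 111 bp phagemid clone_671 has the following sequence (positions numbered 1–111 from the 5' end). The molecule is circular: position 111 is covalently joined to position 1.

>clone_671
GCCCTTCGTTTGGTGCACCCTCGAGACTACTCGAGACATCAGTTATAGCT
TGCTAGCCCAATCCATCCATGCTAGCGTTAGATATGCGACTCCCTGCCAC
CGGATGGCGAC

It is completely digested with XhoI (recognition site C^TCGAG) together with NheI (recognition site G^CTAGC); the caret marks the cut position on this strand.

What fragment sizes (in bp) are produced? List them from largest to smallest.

60, 22, 19, 10 bp

XhoI sites (CTCGAG) start at positions 20, 30.
XhoI cuts after the first base of each site, so after positions 20, 30.
NheI sites (GCTAGC) start at positions 52, 71.
NheI cuts after the first base of each site, so after positions 52, 71.
Combined cut positions: 20, 30, 52, 71.
Circular molecule, 4 cuts → 4 fragments:
  21–30 → 10 bp
  31–52 → 22 bp
  53–71 → 19 bp
  72–111 then 1–20 → 40 + 20 = 60 bp
Sorted largest to smallest: 60, 22, 19, 10 bp.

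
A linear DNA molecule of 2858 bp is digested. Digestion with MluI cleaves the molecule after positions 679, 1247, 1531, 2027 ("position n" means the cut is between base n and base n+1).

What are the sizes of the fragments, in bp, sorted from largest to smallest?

831, 679, 568, 496, 284 bp

Linear molecule, 4 cuts → 5 fragments:
  679 − 0 = 679 bp
  1247 − 679 = 568 bp
  1531 − 1247 = 284 bp
  2027 − 1531 = 496 bp
  2858 − 2027 = 831 bp
Sorted largest to smallest: 831, 679, 568, 496, 284 bp.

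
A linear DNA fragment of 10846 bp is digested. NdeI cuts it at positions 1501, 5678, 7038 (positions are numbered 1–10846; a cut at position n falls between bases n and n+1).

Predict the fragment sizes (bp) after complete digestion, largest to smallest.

Linear molecule, 3 cuts → 4 fragments:
  1501 − 0 = 1501 bp
  5678 − 1501 = 4177 bp
  7038 − 5678 = 1360 bp
  10846 − 7038 = 3808 bp
Sorted largest to smallest: 4177, 3808, 1501, 1360 bp.

4177, 3808, 1501, 1360 bp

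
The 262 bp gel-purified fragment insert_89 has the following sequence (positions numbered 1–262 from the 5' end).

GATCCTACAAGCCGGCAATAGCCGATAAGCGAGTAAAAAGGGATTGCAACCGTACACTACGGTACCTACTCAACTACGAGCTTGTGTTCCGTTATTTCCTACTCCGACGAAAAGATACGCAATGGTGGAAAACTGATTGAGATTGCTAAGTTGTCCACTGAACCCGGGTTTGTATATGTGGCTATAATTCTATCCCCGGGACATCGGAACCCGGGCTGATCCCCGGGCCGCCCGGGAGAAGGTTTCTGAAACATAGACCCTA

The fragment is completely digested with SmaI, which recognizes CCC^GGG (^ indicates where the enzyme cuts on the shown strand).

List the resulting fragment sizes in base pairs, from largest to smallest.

SmaI sites (CCCGGG) start at positions 163, 195, 210, 222, 231.
SmaI cuts after base 3 of each site, so after positions 165, 197, 212, 224, 233.
Linear molecule, 5 cuts → 6 fragments:
  1–165 → 165 bp
  166–197 → 32 bp
  198–212 → 15 bp
  213–224 → 12 bp
  225–233 → 9 bp
  234–262 → 29 bp
Sorted largest to smallest: 165, 32, 29, 15, 12, 9 bp.

165, 32, 29, 15, 12, 9 bp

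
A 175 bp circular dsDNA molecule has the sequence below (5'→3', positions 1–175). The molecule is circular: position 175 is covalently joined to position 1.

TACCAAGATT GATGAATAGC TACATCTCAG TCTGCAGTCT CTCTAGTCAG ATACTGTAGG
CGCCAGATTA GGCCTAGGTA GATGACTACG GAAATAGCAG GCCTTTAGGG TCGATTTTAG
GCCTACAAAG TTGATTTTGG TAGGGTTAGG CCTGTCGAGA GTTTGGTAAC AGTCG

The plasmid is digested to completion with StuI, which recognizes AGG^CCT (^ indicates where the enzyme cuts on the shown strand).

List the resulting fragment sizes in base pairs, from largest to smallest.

97, 29, 29, 20 bp

StuI sites (AGGCCT) start at positions 70, 99, 119, 148.
StuI cuts after base 3 of each site, so after positions 72, 101, 121, 150.
Circular molecule, 4 cuts → 4 fragments:
  73–101 → 29 bp
  102–121 → 20 bp
  122–150 → 29 bp
  151–175 then 1–72 → 25 + 72 = 97 bp
Sorted largest to smallest: 97, 29, 29, 20 bp.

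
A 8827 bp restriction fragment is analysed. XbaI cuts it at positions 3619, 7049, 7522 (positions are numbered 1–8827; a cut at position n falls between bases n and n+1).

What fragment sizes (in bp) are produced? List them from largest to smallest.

Linear molecule, 3 cuts → 4 fragments:
  3619 − 0 = 3619 bp
  7049 − 3619 = 3430 bp
  7522 − 7049 = 473 bp
  8827 − 7522 = 1305 bp
Sorted largest to smallest: 3619, 3430, 1305, 473 bp.

3619, 3430, 1305, 473 bp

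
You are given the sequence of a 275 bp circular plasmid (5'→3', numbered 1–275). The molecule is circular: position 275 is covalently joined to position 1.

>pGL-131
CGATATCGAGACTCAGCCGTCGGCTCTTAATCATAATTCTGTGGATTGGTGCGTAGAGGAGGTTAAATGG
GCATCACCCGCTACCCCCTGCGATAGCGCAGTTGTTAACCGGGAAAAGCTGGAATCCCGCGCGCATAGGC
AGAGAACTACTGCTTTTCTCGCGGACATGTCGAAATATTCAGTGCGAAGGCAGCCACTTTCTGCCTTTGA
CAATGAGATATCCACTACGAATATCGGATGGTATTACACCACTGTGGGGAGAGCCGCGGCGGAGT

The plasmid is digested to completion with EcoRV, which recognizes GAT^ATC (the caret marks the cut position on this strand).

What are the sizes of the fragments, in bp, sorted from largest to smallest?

215, 60 bp

EcoRV sites (GATATC) start at positions 2, 217.
EcoRV cuts after base 3 of each site, so after positions 4, 219.
Circular molecule, 2 cuts → 2 fragments:
  5–219 → 215 bp
  220–275 then 1–4 → 56 + 4 = 60 bp
Sorted largest to smallest: 215, 60 bp.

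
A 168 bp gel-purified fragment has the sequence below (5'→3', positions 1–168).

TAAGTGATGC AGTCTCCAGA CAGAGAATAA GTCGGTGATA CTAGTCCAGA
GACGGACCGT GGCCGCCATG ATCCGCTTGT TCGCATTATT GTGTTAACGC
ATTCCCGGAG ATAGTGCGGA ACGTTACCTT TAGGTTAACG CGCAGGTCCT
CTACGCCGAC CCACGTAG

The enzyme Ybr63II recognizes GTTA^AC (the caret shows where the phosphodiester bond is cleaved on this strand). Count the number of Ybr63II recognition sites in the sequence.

2

GTTAAC occurs starting at positions 93, 134.
Ybr63II cuts at 2 sites.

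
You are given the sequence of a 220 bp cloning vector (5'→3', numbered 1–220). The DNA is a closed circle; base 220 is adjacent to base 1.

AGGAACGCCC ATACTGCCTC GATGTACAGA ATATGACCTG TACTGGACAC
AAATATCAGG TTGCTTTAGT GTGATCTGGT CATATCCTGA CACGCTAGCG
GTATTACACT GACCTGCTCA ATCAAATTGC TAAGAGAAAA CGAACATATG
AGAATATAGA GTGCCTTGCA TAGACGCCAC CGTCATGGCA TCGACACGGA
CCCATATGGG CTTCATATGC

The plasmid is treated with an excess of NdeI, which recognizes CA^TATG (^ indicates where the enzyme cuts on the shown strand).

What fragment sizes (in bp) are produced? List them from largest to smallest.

NdeI sites (CATATG) start at positions 145, 203, 214.
NdeI cuts after base 2 of each site, so after positions 146, 204, 215.
Circular molecule, 3 cuts → 3 fragments:
  147–204 → 58 bp
  205–215 → 11 bp
  216–220 then 1–146 → 5 + 146 = 151 bp
Sorted largest to smallest: 151, 58, 11 bp.

151, 58, 11 bp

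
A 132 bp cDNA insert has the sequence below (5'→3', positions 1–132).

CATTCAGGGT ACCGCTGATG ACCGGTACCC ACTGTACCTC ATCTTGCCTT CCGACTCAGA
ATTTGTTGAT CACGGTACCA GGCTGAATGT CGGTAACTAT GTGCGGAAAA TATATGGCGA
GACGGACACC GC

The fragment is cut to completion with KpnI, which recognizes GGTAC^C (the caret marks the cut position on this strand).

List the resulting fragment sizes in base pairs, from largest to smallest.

KpnI sites (GGTACC) start at positions 8, 24, 74.
KpnI cuts after base 5 of each site (before the last base), so after positions 12, 28, 78.
Linear molecule, 3 cuts → 4 fragments:
  1–12 → 12 bp
  13–28 → 16 bp
  29–78 → 50 bp
  79–132 → 54 bp
Sorted largest to smallest: 54, 50, 16, 12 bp.

54, 50, 16, 12 bp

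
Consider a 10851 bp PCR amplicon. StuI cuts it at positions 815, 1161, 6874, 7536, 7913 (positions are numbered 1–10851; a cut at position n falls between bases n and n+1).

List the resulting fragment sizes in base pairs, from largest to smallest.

Linear molecule, 5 cuts → 6 fragments:
  815 − 0 = 815 bp
  1161 − 815 = 346 bp
  6874 − 1161 = 5713 bp
  7536 − 6874 = 662 bp
  7913 − 7536 = 377 bp
  10851 − 7913 = 2938 bp
Sorted largest to smallest: 5713, 2938, 815, 662, 377, 346 bp.

5713, 2938, 815, 662, 377, 346 bp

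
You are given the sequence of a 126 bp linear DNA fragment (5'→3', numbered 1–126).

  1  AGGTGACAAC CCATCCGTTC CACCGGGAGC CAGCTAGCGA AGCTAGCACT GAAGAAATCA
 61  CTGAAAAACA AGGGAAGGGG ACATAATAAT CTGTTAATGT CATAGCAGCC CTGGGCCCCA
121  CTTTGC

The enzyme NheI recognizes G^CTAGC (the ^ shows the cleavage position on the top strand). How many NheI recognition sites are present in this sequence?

2

GCTAGC occurs starting at positions 33, 42.
NheI cuts at 2 sites.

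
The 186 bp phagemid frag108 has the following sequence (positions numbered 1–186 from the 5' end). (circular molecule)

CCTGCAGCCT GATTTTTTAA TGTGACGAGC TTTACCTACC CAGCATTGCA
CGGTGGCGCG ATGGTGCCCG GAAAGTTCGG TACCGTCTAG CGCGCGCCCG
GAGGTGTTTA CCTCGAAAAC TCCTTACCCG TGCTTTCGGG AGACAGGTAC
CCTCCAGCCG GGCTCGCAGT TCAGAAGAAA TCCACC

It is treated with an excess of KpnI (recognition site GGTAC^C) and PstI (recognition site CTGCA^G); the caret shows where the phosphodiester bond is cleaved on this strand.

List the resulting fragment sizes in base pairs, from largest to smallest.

77, 67, 42 bp

KpnI sites (GGTACC) start at positions 79, 146.
KpnI cuts after base 5 of each site (before the last base), so after positions 83, 150.
The PstI site (CTGCAG) starts at position 2.
PstI cuts after base 5 of each site (before the last base), so after position 6.
Combined cut positions: 6, 83, 150.
Circular molecule, 3 cuts → 3 fragments:
  7–83 → 77 bp
  84–150 → 67 bp
  151–186 then 1–6 → 36 + 6 = 42 bp
Sorted largest to smallest: 77, 67, 42 bp.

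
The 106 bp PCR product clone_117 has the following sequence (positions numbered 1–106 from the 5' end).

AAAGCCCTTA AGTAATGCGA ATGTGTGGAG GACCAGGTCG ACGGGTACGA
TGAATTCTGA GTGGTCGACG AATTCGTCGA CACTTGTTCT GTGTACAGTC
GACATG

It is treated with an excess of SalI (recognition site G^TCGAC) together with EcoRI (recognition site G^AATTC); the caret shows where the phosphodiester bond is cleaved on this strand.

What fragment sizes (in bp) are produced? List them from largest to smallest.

SalI sites (GTCGAC) start at positions 37, 64, 76, 98.
SalI cuts after the first base of each site, so after positions 37, 64, 76, 98.
EcoRI sites (GAATTC) start at positions 52, 70.
EcoRI cuts after the first base of each site, so after positions 52, 70.
Combined cut positions: 37, 52, 64, 70, 76, 98.
Linear molecule, 6 cuts → 7 fragments:
  1–37 → 37 bp
  38–52 → 15 bp
  53–64 → 12 bp
  65–70 → 6 bp
  71–76 → 6 bp
  77–98 → 22 bp
  99–106 → 8 bp
Sorted largest to smallest: 37, 22, 15, 12, 8, 6, 6 bp.

37, 22, 15, 12, 8, 6, 6 bp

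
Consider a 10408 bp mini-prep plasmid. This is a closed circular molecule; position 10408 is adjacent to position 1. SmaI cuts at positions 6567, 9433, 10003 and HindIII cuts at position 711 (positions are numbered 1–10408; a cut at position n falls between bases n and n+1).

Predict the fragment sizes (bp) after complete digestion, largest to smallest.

5856, 2866, 1116, 570 bp

Combined cut positions (sorted): 711, 6567, 9433, 10003.
Circular molecule, 4 cuts → 4 fragments:
  6567 − 711 = 5856 bp
  9433 − 6567 = 2866 bp
  10003 − 9433 = 570 bp
  wrap: 10408 − 10003 + 711 = 1116 bp
Sorted largest to smallest: 5856, 2866, 1116, 570 bp.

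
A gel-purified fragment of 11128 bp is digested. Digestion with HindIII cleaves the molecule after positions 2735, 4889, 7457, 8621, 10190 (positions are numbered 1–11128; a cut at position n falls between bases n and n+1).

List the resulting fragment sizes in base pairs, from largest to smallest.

Linear molecule, 5 cuts → 6 fragments:
  2735 − 0 = 2735 bp
  4889 − 2735 = 2154 bp
  7457 − 4889 = 2568 bp
  8621 − 7457 = 1164 bp
  10190 − 8621 = 1569 bp
  11128 − 10190 = 938 bp
Sorted largest to smallest: 2735, 2568, 2154, 1569, 1164, 938 bp.

2735, 2568, 2154, 1569, 1164, 938 bp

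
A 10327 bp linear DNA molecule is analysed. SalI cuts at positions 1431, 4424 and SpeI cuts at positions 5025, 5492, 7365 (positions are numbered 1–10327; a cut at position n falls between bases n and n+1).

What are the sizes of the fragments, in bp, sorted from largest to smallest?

2993, 2962, 1873, 1431, 601, 467 bp

Combined cut positions (sorted): 1431, 4424, 5025, 5492, 7365.
Linear molecule, 5 cuts → 6 fragments:
  1431 − 0 = 1431 bp
  4424 − 1431 = 2993 bp
  5025 − 4424 = 601 bp
  5492 − 5025 = 467 bp
  7365 − 5492 = 1873 bp
  10327 − 7365 = 2962 bp
Sorted largest to smallest: 2993, 2962, 1873, 1431, 601, 467 bp.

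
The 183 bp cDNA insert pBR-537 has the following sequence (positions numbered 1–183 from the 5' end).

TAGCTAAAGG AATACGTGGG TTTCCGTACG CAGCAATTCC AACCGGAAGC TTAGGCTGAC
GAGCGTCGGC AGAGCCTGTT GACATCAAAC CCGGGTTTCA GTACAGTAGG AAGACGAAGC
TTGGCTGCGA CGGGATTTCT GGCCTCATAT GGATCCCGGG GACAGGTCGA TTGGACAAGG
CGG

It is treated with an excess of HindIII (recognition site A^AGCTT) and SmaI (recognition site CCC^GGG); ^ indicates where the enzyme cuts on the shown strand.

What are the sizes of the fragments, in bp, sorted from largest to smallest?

47, 45, 40, 26, 25 bp

HindIII sites (AAGCTT) start at positions 47, 117.
HindIII cuts after the first base of each site, so after positions 47, 117.
SmaI sites (CCCGGG) start at positions 90, 155.
SmaI cuts after base 3 of each site, so after positions 92, 157.
Combined cut positions: 47, 92, 117, 157.
Linear molecule, 4 cuts → 5 fragments:
  1–47 → 47 bp
  48–92 → 45 bp
  93–117 → 25 bp
  118–157 → 40 bp
  158–183 → 26 bp
Sorted largest to smallest: 47, 45, 40, 26, 25 bp.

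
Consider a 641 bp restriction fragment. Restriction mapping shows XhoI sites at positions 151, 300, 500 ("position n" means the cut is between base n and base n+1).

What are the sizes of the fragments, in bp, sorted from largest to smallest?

Linear molecule, 3 cuts → 4 fragments:
  151 − 0 = 151 bp
  300 − 151 = 149 bp
  500 − 300 = 200 bp
  641 − 500 = 141 bp
Sorted largest to smallest: 200, 151, 149, 141 bp.

200, 151, 149, 141 bp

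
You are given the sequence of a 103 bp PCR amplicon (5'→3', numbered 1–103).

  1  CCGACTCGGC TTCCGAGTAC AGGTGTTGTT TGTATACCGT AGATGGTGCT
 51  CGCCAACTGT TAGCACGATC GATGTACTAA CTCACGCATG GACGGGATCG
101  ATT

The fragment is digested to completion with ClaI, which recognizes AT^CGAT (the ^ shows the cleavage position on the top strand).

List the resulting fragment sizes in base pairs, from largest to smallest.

ClaI sites (ATCGAT) start at positions 68, 97.
ClaI cuts after base 2 of each site, so after positions 69, 98.
Linear molecule, 2 cuts → 3 fragments:
  1–69 → 69 bp
  70–98 → 29 bp
  99–103 → 5 bp
Sorted largest to smallest: 69, 29, 5 bp.

69, 29, 5 bp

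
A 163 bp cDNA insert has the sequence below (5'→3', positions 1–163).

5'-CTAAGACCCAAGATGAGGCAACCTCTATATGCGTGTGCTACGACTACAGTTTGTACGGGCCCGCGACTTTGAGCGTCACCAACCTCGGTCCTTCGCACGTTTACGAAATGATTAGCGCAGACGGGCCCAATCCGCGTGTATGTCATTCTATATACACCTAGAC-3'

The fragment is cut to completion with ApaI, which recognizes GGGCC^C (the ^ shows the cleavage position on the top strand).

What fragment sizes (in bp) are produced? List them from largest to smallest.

66, 61, 36 bp

ApaI sites (GGGCCC) start at positions 57, 123.
ApaI cuts after base 5 of each site (before the last base), so after positions 61, 127.
Linear molecule, 2 cuts → 3 fragments:
  1–61 → 61 bp
  62–127 → 66 bp
  128–163 → 36 bp
Sorted largest to smallest: 66, 61, 36 bp.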